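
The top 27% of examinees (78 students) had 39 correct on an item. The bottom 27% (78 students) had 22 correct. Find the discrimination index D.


p_upper = 39/78 = 0.5
p_lower = 22/78 = 0.2821
D = 0.5 - 0.2821 = 0.2179

0.2179


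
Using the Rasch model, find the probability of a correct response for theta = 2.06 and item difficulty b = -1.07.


theta - b = 2.06 - -1.07 = 3.13
exp(-(theta - b)) = exp(-3.13) = 0.0437
P = 1 / (1 + 0.0437)
P = 0.9581

0.9581


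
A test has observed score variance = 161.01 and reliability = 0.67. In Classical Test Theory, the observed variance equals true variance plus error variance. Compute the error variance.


var_true = rxx * var_obs = 0.67 * 161.01 = 107.8767
var_error = var_obs - var_true
var_error = 161.01 - 107.8767
var_error = 53.1333

53.1333


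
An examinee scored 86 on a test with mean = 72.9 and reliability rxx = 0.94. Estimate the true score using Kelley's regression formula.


T_est = rxx * X + (1 - rxx) * mean
T_est = 0.94 * 86 + 0.06 * 72.9
T_est = 80.84 + 4.374
T_est = 85.214

85.214


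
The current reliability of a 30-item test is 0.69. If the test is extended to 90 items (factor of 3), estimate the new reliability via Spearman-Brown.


r_new = (n * rxx) / (1 + (n-1) * rxx)
r_new = (3 * 0.69) / (1 + 2 * 0.69)
r_new = 2.07 / 2.38
r_new = 0.8697

0.8697


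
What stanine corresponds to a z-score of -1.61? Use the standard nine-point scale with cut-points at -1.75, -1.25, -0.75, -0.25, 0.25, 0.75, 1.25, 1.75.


Stanine boundaries: [-1.75, -1.25, -0.75, -0.25, 0.25, 0.75, 1.25, 1.75]
z = -1.61
Check each boundary:
  z >= -1.75 -> could be stanine 2
  z < -1.25
  z < -0.75
  z < -0.25
  z < 0.25
  z < 0.75
  z < 1.25
  z < 1.75
Highest qualifying boundary gives stanine = 2

2


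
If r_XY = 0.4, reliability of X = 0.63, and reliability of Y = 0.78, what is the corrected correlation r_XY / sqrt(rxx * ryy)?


r_corrected = rxy / sqrt(rxx * ryy)
= 0.4 / sqrt(0.63 * 0.78)
= 0.4 / sqrt(0.4914)
= 0.4 / 0.700999
r_corrected = 0.5706

0.5706


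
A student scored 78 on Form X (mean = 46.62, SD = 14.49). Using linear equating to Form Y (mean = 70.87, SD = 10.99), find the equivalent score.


slope = SD_Y / SD_X = 10.99 / 14.49 ~ 0.7585
intercept = mean_Y - slope * mean_X = 70.87 - (10.99 / 14.49) * 46.62 ~ 35.5109
Y = slope * X + intercept. To avoid rounding drift from the rounded slope/intercept, evaluate the equivalent form Y = mean_Y + SD_Y * (X - mean_X) / SD_X at full precision:
Y = 70.87 + 10.99 * (78 - 46.62) / 14.49
Y = 70.87 + 10.99 * 31.38 / 14.49
Y = 70.87 + 344.8662 / 14.49
Y = 70.87 + 23.8003
Y = 94.6703

94.6703


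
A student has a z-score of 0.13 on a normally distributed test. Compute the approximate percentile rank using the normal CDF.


CDF(z) = 0.5 * (1 + erf(z/sqrt(2)))
erf(0.0919) = 0.1034
CDF = 0.5517
Percentile rank = 0.5517 * 100 = 55.17

55.17


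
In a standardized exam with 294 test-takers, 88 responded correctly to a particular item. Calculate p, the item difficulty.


Item difficulty p = number correct / total examinees
p = 88 / 294
p = 0.2993

0.2993


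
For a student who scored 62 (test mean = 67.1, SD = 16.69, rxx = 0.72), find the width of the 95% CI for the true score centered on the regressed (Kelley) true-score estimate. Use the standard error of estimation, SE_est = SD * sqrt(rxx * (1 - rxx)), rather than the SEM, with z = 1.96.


True score estimate = 0.72*62 + 0.28*67.1 = 63.428
SE_est = SD * sqrt(rxx * (1 - rxx)) = 16.69 * sqrt(0.72 * 0.28) = 16.69 * sqrt(0.2016) = 7.493791
CI = T_est +/- z * SE_est, so width = 2 * z * SE_est = 2 * 1.96 * 7.493791
Width = 29.3757

29.3757


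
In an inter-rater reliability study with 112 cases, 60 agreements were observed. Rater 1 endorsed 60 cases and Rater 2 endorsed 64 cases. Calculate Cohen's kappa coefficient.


P_o = 60/112 = 0.535714
P_e = (60*64 + 52*48) / 12544 = 0.505102
kappa = (P_o - P_e) / (1 - P_e)
kappa = (0.535714 - 0.505102) / (1 - 0.505102)
kappa = 0.0619

0.0619


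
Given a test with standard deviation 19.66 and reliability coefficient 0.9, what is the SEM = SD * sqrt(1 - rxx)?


SEM = SD * sqrt(1 - rxx)
SEM = 19.66 * sqrt(1 - 0.9)
SEM = 19.66 * sqrt(0.1) = 19.66 * 0.316228
SEM = 6.217

6.217


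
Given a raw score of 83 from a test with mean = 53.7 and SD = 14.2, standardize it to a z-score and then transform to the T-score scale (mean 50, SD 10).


z = (X - mean) / SD = (83 - 53.7) / 14.2
z = 29.3 / 14.2
z = 2.0634
T-score = T = 50 + 10z
Carry z at full precision (z = 29.3 / 14.2) into the conversion:
T-score = 50 + 10 * (29.3 / 14.2) = 50 + 293 / 14.2
T-score = 50 + 20.6338
T-score = 70.6338

70.6338


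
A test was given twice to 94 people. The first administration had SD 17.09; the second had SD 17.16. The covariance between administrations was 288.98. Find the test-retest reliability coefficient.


r = cov(X,Y) / (SD_X * SD_Y)
r = 288.98 / (17.09 * 17.16)
r = 288.98 / 293.2644
r = 0.9854

0.9854


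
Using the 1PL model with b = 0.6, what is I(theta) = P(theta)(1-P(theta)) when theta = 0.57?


P = 1/(1+exp(-(0.57-0.6))) = 0.4925
I = P*(1-P) = 0.4925 * 0.5075
I = 0.2499

0.2499


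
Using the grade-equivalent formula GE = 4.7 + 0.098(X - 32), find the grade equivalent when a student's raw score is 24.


raw - median = 24 - 32 = -8
slope * diff = 0.098 * -8 = -0.784
GE = 4.7 + -0.784
GE = 3.916

3.916


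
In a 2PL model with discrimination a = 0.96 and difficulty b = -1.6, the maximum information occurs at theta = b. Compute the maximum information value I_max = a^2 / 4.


For 2PL, max info at theta = b = -1.6
I_max = a^2 / 4 = 0.96^2 / 4
= 0.9216 / 4
I_max = 0.2304

0.2304


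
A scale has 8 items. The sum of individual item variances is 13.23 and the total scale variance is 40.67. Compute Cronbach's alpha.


alpha = (k/(k-1)) * (1 - sum(si^2)/s_total^2)
= (8/7) * (1 - 13.23/40.67)
alpha = 0.7711

0.7711


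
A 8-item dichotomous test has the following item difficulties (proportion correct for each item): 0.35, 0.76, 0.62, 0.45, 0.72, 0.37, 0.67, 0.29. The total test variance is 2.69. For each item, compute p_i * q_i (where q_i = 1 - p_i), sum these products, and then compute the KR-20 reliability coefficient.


For each item, compute p_i * q_i:
  Item 1: 0.35 * 0.65 = 0.2275
  Item 2: 0.76 * 0.24 = 0.1824
  Item 3: 0.62 * 0.38 = 0.2356
  Item 4: 0.45 * 0.55 = 0.2475
  Item 5: 0.72 * 0.28 = 0.2016
  Item 6: 0.37 * 0.63 = 0.2331
  Item 7: 0.67 * 0.33 = 0.2211
  Item 8: 0.29 * 0.71 = 0.2059
Sum(p_i * q_i) = 0.2275 + 0.1824 + 0.2356 + 0.2475 + 0.2016 + 0.2331 + 0.2211 + 0.2059 = 1.7547
KR-20 = (k/(k-1)) * (1 - Sum(p_i*q_i) / Var_total)
= (8/7) * (1 - 1.7547/2.69)
= 1.1429 * 0.3477
KR-20 = 0.3974

0.3974


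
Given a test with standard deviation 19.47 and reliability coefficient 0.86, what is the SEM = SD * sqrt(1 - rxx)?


SEM = SD * sqrt(1 - rxx)
SEM = 19.47 * sqrt(1 - 0.86)
SEM = 19.47 * sqrt(0.14) = 19.47 * 0.374166
SEM = 7.285

7.285


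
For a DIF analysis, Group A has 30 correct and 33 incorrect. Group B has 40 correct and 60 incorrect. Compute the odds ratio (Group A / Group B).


Odds_A = 30/33 = 0.9091
Odds_B = 40/60 = 0.6667
OR = Odds_A / Odds_B = 0.9091 / 0.6667
Exactly, OR = (30 * 60) / (33 * 40) = 1800 / 1320
OR = 1.3636

1.3636


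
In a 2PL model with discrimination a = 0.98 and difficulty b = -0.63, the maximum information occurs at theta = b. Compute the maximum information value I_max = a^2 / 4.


For 2PL, max info at theta = b = -0.63
I_max = a^2 / 4 = 0.98^2 / 4
= 0.9604 / 4
I_max = 0.2401

0.2401


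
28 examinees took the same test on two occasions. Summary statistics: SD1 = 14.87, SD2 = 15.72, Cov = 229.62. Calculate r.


r = cov(X,Y) / (SD_X * SD_Y)
r = 229.62 / (14.87 * 15.72)
r = 229.62 / 233.7564
r = 0.9823

0.9823


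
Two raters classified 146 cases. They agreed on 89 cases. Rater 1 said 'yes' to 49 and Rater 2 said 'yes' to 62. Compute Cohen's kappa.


P_o = 89/146 = 0.609589
P_e = (49*62 + 97*84) / 21316 = 0.52477
kappa = (P_o - P_e) / (1 - P_e)
kappa = (0.609589 - 0.52477) / (1 - 0.52477)
kappa = 0.1785

0.1785


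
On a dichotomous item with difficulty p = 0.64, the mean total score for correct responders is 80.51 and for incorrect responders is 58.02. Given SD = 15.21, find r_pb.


q = 1 - p = 0.36
rpb = ((M1 - M0) / SD) * sqrt(p * q)
rpb = ((80.51 - 58.02) / 15.21) * sqrt(0.64 * 0.36)
rpb = 0.7097

0.7097


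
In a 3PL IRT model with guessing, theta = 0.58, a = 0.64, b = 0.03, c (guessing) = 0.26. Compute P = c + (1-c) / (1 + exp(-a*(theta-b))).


logit = 0.64*(0.58 - 0.03) = 0.352
P* = 1/(1 + exp(-0.352)) = 0.5871
P = 0.26 + (1 - 0.26) * 0.5871
P = 0.6945

0.6945


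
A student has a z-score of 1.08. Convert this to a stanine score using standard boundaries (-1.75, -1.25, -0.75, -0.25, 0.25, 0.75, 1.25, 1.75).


Stanine boundaries: [-1.75, -1.25, -0.75, -0.25, 0.25, 0.75, 1.25, 1.75]
z = 1.08
Check each boundary:
  z >= -1.75 -> could be stanine 2
  z >= -1.25 -> could be stanine 3
  z >= -0.75 -> could be stanine 4
  z >= -0.25 -> could be stanine 5
  z >= 0.25 -> could be stanine 6
  z >= 0.75 -> could be stanine 7
  z < 1.25
  z < 1.75
Highest qualifying boundary gives stanine = 7

7


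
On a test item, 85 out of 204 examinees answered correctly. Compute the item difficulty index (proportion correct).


Item difficulty p = number correct / total examinees
p = 85 / 204
p = 0.4167

0.4167


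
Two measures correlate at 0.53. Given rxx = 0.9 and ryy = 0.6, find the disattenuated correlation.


r_corrected = rxy / sqrt(rxx * ryy)
= 0.53 / sqrt(0.9 * 0.6)
= 0.53 / sqrt(0.54)
= 0.53 / 0.734847
r_corrected = 0.7212

0.7212


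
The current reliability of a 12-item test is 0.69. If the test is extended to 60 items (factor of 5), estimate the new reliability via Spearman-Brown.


r_new = (n * rxx) / (1 + (n-1) * rxx)
r_new = (5 * 0.69) / (1 + 4 * 0.69)
r_new = 3.45 / 3.76
r_new = 0.9176

0.9176


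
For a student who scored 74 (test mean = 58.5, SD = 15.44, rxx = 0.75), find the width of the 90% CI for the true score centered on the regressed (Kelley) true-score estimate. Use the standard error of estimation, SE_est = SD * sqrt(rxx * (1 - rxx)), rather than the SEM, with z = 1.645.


True score estimate = 0.75*74 + 0.25*58.5 = 70.125
SE_est = SD * sqrt(rxx * (1 - rxx)) = 15.44 * sqrt(0.75 * 0.25) = 15.44 * sqrt(0.1875) = 6.685716
CI = T_est +/- z * SE_est, so width = 2 * z * SE_est = 2 * 1.645 * 6.685716
Width = 21.996

21.996


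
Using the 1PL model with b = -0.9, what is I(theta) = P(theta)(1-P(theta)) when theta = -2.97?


P = 1/(1+exp(-(-2.97--0.9))) = 0.112
I = P*(1-P) = 0.112 * 0.888
I = 0.0995

0.0995


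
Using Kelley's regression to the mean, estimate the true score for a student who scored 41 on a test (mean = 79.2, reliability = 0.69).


T_est = rxx * X + (1 - rxx) * mean
T_est = 0.69 * 41 + 0.31 * 79.2
T_est = 28.29 + 24.552
T_est = 52.842

52.842


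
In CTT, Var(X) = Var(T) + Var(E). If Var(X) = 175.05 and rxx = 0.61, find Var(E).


var_true = rxx * var_obs = 0.61 * 175.05 = 106.7805
var_error = var_obs - var_true
var_error = 175.05 - 106.7805
var_error = 68.2695

68.2695


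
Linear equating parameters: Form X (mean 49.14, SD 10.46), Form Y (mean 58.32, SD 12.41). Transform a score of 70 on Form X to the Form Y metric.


slope = SD_Y / SD_X = 12.41 / 10.46 ~ 1.1864
intercept = mean_Y - slope * mean_X = 58.32 - (12.41 / 10.46) * 49.14 ~ 0.0191
Y = slope * X + intercept. To avoid rounding drift from the rounded slope/intercept, evaluate the equivalent form Y = mean_Y + SD_Y * (X - mean_X) / SD_X at full precision:
Y = 58.32 + 12.41 * (70 - 49.14) / 10.46
Y = 58.32 + 12.41 * 20.86 / 10.46
Y = 58.32 + 258.8726 / 10.46
Y = 58.32 + 24.7488
Y = 83.0688

83.0688


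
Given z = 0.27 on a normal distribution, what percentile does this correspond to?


CDF(z) = 0.5 * (1 + erf(z/sqrt(2)))
erf(0.1909) = 0.2128
CDF = 0.6064
Percentile rank = 0.6064 * 100 = 60.64

60.64


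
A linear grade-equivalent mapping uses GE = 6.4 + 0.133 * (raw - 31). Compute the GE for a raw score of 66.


raw - median = 66 - 31 = 35
slope * diff = 0.133 * 35 = 4.655
GE = 6.4 + 4.655
GE = 11.055

11.055


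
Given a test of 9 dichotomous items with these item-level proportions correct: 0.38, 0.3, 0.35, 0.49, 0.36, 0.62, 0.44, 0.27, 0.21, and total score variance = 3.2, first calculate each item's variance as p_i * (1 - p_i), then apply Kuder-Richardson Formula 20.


For each item, compute p_i * q_i:
  Item 1: 0.38 * 0.62 = 0.2356
  Item 2: 0.3 * 0.7 = 0.21
  Item 3: 0.35 * 0.65 = 0.2275
  Item 4: 0.49 * 0.51 = 0.2499
  Item 5: 0.36 * 0.64 = 0.2304
  Item 6: 0.62 * 0.38 = 0.2356
  Item 7: 0.44 * 0.56 = 0.2464
  Item 8: 0.27 * 0.73 = 0.1971
  Item 9: 0.21 * 0.79 = 0.1659
Sum(p_i * q_i) = 0.2356 + 0.21 + 0.2275 + 0.2499 + 0.2304 + 0.2356 + 0.2464 + 0.1971 + 0.1659 = 1.9984
KR-20 = (k/(k-1)) * (1 - Sum(p_i*q_i) / Var_total)
= (9/8) * (1 - 1.9984/3.2)
= 1.125 * 0.3755
KR-20 = 0.4224

0.4224


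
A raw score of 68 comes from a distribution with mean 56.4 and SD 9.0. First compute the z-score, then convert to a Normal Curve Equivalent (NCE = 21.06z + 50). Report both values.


z = (X - mean) / SD = (68 - 56.4) / 9.0
z = 11.6 / 9.0
z = 1.2889
NCE = NCE = 21.06z + 50
Carry z at full precision (z = 11.6 / 9.0) into the conversion:
NCE = 21.06 * (11.6 / 9.0) + 50 = 244.296 / 9.0 + 50
NCE = 27.144 + 50
NCE = 77.144

77.144


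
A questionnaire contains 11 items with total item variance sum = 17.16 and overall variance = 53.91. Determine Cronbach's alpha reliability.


alpha = (k/(k-1)) * (1 - sum(si^2)/s_total^2)
= (11/10) * (1 - 17.16/53.91)
alpha = 0.7499

0.7499


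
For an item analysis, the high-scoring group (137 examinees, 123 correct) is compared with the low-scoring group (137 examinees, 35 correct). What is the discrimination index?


p_upper = 123/137 = 0.8978
p_lower = 35/137 = 0.2555
D = 0.8978 - 0.2555 = 0.6423

0.6423


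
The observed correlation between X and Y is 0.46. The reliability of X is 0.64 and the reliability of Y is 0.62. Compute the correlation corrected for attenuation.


r_corrected = rxy / sqrt(rxx * ryy)
= 0.46 / sqrt(0.64 * 0.62)
= 0.46 / sqrt(0.3968)
= 0.46 / 0.629921
r_corrected = 0.7303

0.7303


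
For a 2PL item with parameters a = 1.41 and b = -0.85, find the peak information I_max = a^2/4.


For 2PL, max info at theta = b = -0.85
I_max = a^2 / 4 = 1.41^2 / 4
= 1.9881 / 4
I_max = 0.497

0.497


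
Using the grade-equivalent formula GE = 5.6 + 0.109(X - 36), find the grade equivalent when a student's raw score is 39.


raw - median = 39 - 36 = 3
slope * diff = 0.109 * 3 = 0.327
GE = 5.6 + 0.327
GE = 5.927

5.927


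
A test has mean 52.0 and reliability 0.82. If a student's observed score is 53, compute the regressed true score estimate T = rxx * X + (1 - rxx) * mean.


T_est = rxx * X + (1 - rxx) * mean
T_est = 0.82 * 53 + 0.18 * 52.0
T_est = 43.46 + 9.36
T_est = 52.82

52.82


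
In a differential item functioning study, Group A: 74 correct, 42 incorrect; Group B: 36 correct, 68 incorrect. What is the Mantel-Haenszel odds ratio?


Odds_A = 74/42 = 1.7619
Odds_B = 36/68 = 0.5294
OR = Odds_A / Odds_B = 1.7619 / 0.5294
Exactly, OR = (74 * 68) / (42 * 36) = 5032 / 1512
OR = 3.328

3.328


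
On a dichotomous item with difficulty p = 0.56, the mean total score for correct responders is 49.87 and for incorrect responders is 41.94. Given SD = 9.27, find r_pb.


q = 1 - p = 0.44
rpb = ((M1 - M0) / SD) * sqrt(p * q)
rpb = ((49.87 - 41.94) / 9.27) * sqrt(0.56 * 0.44)
rpb = 0.4246

0.4246


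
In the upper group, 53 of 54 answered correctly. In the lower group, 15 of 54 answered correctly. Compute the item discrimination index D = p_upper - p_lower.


p_upper = 53/54 = 0.9815
p_lower = 15/54 = 0.2778
D = 0.9815 - 0.2778 = 0.7037

0.7037


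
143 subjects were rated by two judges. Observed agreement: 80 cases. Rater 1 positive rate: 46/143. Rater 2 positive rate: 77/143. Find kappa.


P_o = 80/143 = 0.559441
P_e = (46*77 + 97*66) / 20449 = 0.486283
kappa = (P_o - P_e) / (1 - P_e)
kappa = (0.559441 - 0.486283) / (1 - 0.486283)
kappa = 0.1424

0.1424


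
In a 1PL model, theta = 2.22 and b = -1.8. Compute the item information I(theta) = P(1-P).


P = 1/(1+exp(-(2.22--1.8))) = 0.9824
I = P*(1-P) = 0.9824 * 0.0176
I = 0.0173

0.0173


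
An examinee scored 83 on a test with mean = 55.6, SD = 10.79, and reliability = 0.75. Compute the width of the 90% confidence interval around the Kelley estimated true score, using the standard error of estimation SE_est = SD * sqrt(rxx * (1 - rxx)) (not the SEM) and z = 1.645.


True score estimate = 0.75*83 + 0.25*55.6 = 76.15
SE_est = SD * sqrt(rxx * (1 - rxx)) = 10.79 * sqrt(0.75 * 0.25) = 10.79 * sqrt(0.1875) = 4.672207
CI = T_est +/- z * SE_est, so width = 2 * z * SE_est = 2 * 1.645 * 4.672207
Width = 15.3716

15.3716


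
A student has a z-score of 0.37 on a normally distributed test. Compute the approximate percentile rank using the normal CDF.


CDF(z) = 0.5 * (1 + erf(z/sqrt(2)))
erf(0.2616) = 0.2886
CDF = 0.6443
Percentile rank = 0.6443 * 100 = 64.43

64.43


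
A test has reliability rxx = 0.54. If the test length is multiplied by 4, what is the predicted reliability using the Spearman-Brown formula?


r_new = (n * rxx) / (1 + (n-1) * rxx)
r_new = (4 * 0.54) / (1 + 3 * 0.54)
r_new = 2.16 / 2.62
r_new = 0.8244

0.8244


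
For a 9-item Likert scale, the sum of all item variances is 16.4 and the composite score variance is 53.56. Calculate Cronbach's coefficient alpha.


alpha = (k/(k-1)) * (1 - sum(si^2)/s_total^2)
= (9/8) * (1 - 16.4/53.56)
alpha = 0.7805

0.7805


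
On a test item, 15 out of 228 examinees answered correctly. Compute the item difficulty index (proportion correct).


Item difficulty p = number correct / total examinees
p = 15 / 228
p = 0.0658

0.0658


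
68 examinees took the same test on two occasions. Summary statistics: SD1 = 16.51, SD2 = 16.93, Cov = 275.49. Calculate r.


r = cov(X,Y) / (SD_X * SD_Y)
r = 275.49 / (16.51 * 16.93)
r = 275.49 / 279.5143
r = 0.9856

0.9856


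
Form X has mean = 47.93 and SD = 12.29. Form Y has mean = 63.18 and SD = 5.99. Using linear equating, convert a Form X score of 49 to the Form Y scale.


slope = SD_Y / SD_X = 5.99 / 12.29 ~ 0.4874
intercept = mean_Y - slope * mean_X = 63.18 - (5.99 / 12.29) * 47.93 ~ 39.8195
Y = slope * X + intercept. To avoid rounding drift from the rounded slope/intercept, evaluate the equivalent form Y = mean_Y + SD_Y * (X - mean_X) / SD_X at full precision:
Y = 63.18 + 5.99 * (49 - 47.93) / 12.29
Y = 63.18 + 5.99 * 1.07 / 12.29
Y = 63.18 + 6.4093 / 12.29
Y = 63.18 + 0.5215
Y = 63.7015

63.7015


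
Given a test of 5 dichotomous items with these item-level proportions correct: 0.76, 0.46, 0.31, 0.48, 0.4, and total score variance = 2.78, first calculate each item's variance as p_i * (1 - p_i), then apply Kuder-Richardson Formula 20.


For each item, compute p_i * q_i:
  Item 1: 0.76 * 0.24 = 0.1824
  Item 2: 0.46 * 0.54 = 0.2484
  Item 3: 0.31 * 0.69 = 0.2139
  Item 4: 0.48 * 0.52 = 0.2496
  Item 5: 0.4 * 0.6 = 0.24
Sum(p_i * q_i) = 0.1824 + 0.2484 + 0.2139 + 0.2496 + 0.24 = 1.1343
KR-20 = (k/(k-1)) * (1 - Sum(p_i*q_i) / Var_total)
= (5/4) * (1 - 1.1343/2.78)
= 1.25 * 0.592
KR-20 = 0.74

0.74


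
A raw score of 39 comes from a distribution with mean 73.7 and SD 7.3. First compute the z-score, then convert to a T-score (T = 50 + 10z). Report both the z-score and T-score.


z = (X - mean) / SD = (39 - 73.7) / 7.3
z = -34.7 / 7.3
z = -4.7534
T-score = T = 50 + 10z
Carry z at full precision (z = -34.7 / 7.3) into the conversion:
T-score = 50 + 10 * (-34.7 / 7.3) = 50 + -347 / 7.3
T-score = 50 + -47.5342
T-score = 2.4658

2.4658


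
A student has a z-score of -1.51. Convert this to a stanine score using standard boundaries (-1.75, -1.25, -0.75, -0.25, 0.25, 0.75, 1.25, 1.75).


Stanine boundaries: [-1.75, -1.25, -0.75, -0.25, 0.25, 0.75, 1.25, 1.75]
z = -1.51
Check each boundary:
  z >= -1.75 -> could be stanine 2
  z < -1.25
  z < -0.75
  z < -0.25
  z < 0.25
  z < 0.75
  z < 1.25
  z < 1.75
Highest qualifying boundary gives stanine = 2

2


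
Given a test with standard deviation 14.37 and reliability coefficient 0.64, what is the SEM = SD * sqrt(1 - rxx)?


SEM = SD * sqrt(1 - rxx)
SEM = 14.37 * sqrt(1 - 0.64)
SEM = 14.37 * sqrt(0.36) = 14.37 * 0.6
SEM = 8.622

8.622


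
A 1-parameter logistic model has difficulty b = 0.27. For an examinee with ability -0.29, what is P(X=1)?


theta - b = -0.29 - 0.27 = -0.56
exp(-(theta - b)) = exp(0.56) = 1.7507
P = 1 / (1 + 1.7507)
P = 0.3635

0.3635


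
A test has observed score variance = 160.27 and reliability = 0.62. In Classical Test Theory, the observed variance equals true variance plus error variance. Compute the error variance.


var_true = rxx * var_obs = 0.62 * 160.27 = 99.3674
var_error = var_obs - var_true
var_error = 160.27 - 99.3674
var_error = 60.9026

60.9026


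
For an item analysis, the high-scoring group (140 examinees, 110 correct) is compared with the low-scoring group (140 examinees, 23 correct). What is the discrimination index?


p_upper = 110/140 = 0.7857
p_lower = 23/140 = 0.1643
D = 0.7857 - 0.1643 = 0.6214

0.6214


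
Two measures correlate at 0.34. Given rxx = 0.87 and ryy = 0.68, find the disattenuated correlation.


r_corrected = rxy / sqrt(rxx * ryy)
= 0.34 / sqrt(0.87 * 0.68)
= 0.34 / sqrt(0.5916)
= 0.34 / 0.769155
r_corrected = 0.442

0.442


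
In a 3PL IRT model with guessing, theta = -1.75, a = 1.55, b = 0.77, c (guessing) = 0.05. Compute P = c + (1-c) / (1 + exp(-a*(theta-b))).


logit = 1.55*(-1.75 - 0.77) = -3.906
P* = 1/(1 + exp(--3.906)) = 0.0197
P = 0.05 + (1 - 0.05) * 0.0197
P = 0.0687

0.0687


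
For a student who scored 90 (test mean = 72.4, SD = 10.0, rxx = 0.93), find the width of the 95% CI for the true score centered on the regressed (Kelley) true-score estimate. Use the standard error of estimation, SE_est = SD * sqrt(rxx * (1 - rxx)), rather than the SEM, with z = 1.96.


True score estimate = 0.93*90 + 0.07*72.4 = 88.768
SE_est = SD * sqrt(rxx * (1 - rxx)) = 10.0 * sqrt(0.93 * 0.07) = 10.0 * sqrt(0.0651) = 2.55147
CI = T_est +/- z * SE_est, so width = 2 * z * SE_est = 2 * 1.96 * 2.55147
Width = 10.0018

10.0018


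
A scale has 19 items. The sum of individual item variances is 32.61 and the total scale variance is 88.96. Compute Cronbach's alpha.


alpha = (k/(k-1)) * (1 - sum(si^2)/s_total^2)
= (19/18) * (1 - 32.61/88.96)
alpha = 0.6686

0.6686


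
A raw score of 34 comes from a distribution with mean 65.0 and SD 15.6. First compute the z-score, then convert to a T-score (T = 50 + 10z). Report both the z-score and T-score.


z = (X - mean) / SD = (34 - 65.0) / 15.6
z = -31.0 / 15.6
z = -1.9872
T-score = T = 50 + 10z
Carry z at full precision (z = -31.0 / 15.6) into the conversion:
T-score = 50 + 10 * (-31.0 / 15.6) = 50 + -310 / 15.6
T-score = 50 + -19.8718
T-score = 30.1282

30.1282


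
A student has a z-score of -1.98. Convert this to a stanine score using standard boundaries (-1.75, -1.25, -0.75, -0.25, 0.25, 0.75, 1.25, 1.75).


Stanine boundaries: [-1.75, -1.25, -0.75, -0.25, 0.25, 0.75, 1.25, 1.75]
z = -1.98
Check each boundary:
  z < -1.75
  z < -1.25
  z < -0.75
  z < -0.25
  z < 0.25
  z < 0.75
  z < 1.25
  z < 1.75
Highest qualifying boundary gives stanine = 1

1


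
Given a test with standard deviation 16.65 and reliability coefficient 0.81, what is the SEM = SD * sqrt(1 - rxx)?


SEM = SD * sqrt(1 - rxx)
SEM = 16.65 * sqrt(1 - 0.81)
SEM = 16.65 * sqrt(0.19) = 16.65 * 0.43589
SEM = 7.2576

7.2576


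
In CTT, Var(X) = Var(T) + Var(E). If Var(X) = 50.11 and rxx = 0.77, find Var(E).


var_true = rxx * var_obs = 0.77 * 50.11 = 38.5847
var_error = var_obs - var_true
var_error = 50.11 - 38.5847
var_error = 11.5253

11.5253


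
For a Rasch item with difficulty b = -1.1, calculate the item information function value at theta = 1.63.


P = 1/(1+exp(-(1.63--1.1))) = 0.9388
I = P*(1-P) = 0.9388 * 0.0612
I = 0.0575

0.0575


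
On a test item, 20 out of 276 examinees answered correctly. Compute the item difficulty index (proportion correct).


Item difficulty p = number correct / total examinees
p = 20 / 276
p = 0.0725

0.0725


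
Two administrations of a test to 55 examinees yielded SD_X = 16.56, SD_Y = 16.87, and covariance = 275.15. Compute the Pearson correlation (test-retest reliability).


r = cov(X,Y) / (SD_X * SD_Y)
r = 275.15 / (16.56 * 16.87)
r = 275.15 / 279.3672
r = 0.9849

0.9849


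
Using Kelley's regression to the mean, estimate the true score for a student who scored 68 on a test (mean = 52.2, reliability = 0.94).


T_est = rxx * X + (1 - rxx) * mean
T_est = 0.94 * 68 + 0.06 * 52.2
T_est = 63.92 + 3.132
T_est = 67.052

67.052


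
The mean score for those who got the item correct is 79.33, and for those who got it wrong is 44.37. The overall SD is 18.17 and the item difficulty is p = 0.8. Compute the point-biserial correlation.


q = 1 - p = 0.2
rpb = ((M1 - M0) / SD) * sqrt(p * q)
rpb = ((79.33 - 44.37) / 18.17) * sqrt(0.8 * 0.2)
rpb = 0.7696

0.7696


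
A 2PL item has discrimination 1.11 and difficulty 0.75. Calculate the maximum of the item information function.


For 2PL, max info at theta = b = 0.75
I_max = a^2 / 4 = 1.11^2 / 4
= 1.2321 / 4
I_max = 0.308

0.308


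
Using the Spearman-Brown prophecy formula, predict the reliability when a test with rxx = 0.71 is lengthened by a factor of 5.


r_new = (n * rxx) / (1 + (n-1) * rxx)
r_new = (5 * 0.71) / (1 + 4 * 0.71)
r_new = 3.55 / 3.84
r_new = 0.9245

0.9245


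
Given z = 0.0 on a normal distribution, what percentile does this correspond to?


CDF(z) = 0.5 * (1 + erf(z/sqrt(2)))
erf(0.0) = 0.0
CDF = 0.5
Percentile rank = 0.5 * 100 = 50.0

50.0


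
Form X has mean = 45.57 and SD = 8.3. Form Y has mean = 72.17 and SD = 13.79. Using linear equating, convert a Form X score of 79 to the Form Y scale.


slope = SD_Y / SD_X = 13.79 / 8.3 ~ 1.6614
intercept = mean_Y - slope * mean_X = 72.17 - (13.79 / 8.3) * 45.57 ~ -3.5421
Y = slope * X + intercept. To avoid rounding drift from the rounded slope/intercept, evaluate the equivalent form Y = mean_Y + SD_Y * (X - mean_X) / SD_X at full precision:
Y = 72.17 + 13.79 * (79 - 45.57) / 8.3
Y = 72.17 + 13.79 * 33.43 / 8.3
Y = 72.17 + 460.9997 / 8.3
Y = 72.17 + 55.5421
Y = 127.7121

127.7121


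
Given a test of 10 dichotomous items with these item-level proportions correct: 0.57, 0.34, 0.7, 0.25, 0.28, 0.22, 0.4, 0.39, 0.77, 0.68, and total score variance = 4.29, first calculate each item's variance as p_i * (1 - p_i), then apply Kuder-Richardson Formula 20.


For each item, compute p_i * q_i:
  Item 1: 0.57 * 0.43 = 0.2451
  Item 2: 0.34 * 0.66 = 0.2244
  Item 3: 0.7 * 0.3 = 0.21
  Item 4: 0.25 * 0.75 = 0.1875
  Item 5: 0.28 * 0.72 = 0.2016
  Item 6: 0.22 * 0.78 = 0.1716
  Item 7: 0.4 * 0.6 = 0.24
  Item 8: 0.39 * 0.61 = 0.2379
  Item 9: 0.77 * 0.23 = 0.1771
  Item 10: 0.68 * 0.32 = 0.2176
Sum(p_i * q_i) = 0.2451 + 0.2244 + 0.21 + 0.1875 + 0.2016 + 0.1716 + 0.24 + 0.2379 + 0.1771 + 0.2176 = 2.1128
KR-20 = (k/(k-1)) * (1 - Sum(p_i*q_i) / Var_total)
= (10/9) * (1 - 2.1128/4.29)
= 1.1111 * 0.5075
KR-20 = 0.5639

0.5639


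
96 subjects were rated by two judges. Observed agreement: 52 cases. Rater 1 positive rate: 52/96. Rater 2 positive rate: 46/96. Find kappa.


P_o = 52/96 = 0.541667
P_e = (52*46 + 44*50) / 9216 = 0.498264
kappa = (P_o - P_e) / (1 - P_e)
kappa = (0.541667 - 0.498264) / (1 - 0.498264)
kappa = 0.0865

0.0865


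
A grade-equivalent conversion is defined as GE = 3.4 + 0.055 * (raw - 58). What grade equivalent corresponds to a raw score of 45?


raw - median = 45 - 58 = -13
slope * diff = 0.055 * -13 = -0.715
GE = 3.4 + -0.715
GE = 2.685

2.685


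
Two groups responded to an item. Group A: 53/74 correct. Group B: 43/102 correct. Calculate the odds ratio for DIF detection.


Odds_A = 53/21 = 2.5238
Odds_B = 43/59 = 0.7288
OR = Odds_A / Odds_B = 2.5238 / 0.7288
Exactly, OR = (53 * 59) / (21 * 43) = 3127 / 903
OR = 3.4629

3.4629


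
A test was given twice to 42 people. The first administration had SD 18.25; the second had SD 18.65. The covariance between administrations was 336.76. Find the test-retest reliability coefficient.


r = cov(X,Y) / (SD_X * SD_Y)
r = 336.76 / (18.25 * 18.65)
r = 336.76 / 340.3625
r = 0.9894

0.9894


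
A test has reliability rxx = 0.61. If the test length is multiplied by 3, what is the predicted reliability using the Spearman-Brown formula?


r_new = (n * rxx) / (1 + (n-1) * rxx)
r_new = (3 * 0.61) / (1 + 2 * 0.61)
r_new = 1.83 / 2.22
r_new = 0.8243

0.8243


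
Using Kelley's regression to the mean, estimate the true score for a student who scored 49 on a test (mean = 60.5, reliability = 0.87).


T_est = rxx * X + (1 - rxx) * mean
T_est = 0.87 * 49 + 0.13 * 60.5
T_est = 42.63 + 7.865
T_est = 50.495

50.495


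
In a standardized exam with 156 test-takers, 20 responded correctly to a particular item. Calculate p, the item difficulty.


Item difficulty p = number correct / total examinees
p = 20 / 156
p = 0.1282

0.1282


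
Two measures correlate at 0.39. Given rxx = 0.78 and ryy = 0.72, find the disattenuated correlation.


r_corrected = rxy / sqrt(rxx * ryy)
= 0.39 / sqrt(0.78 * 0.72)
= 0.39 / sqrt(0.5616)
= 0.39 / 0.7494
r_corrected = 0.5204

0.5204


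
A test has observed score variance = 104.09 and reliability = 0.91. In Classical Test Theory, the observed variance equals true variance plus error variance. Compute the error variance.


var_true = rxx * var_obs = 0.91 * 104.09 = 94.7219
var_error = var_obs - var_true
var_error = 104.09 - 94.7219
var_error = 9.3681

9.3681


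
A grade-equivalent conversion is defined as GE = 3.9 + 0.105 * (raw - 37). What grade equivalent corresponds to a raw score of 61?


raw - median = 61 - 37 = 24
slope * diff = 0.105 * 24 = 2.52
GE = 3.9 + 2.52
GE = 6.42

6.42


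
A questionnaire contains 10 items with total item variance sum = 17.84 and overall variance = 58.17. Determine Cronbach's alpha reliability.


alpha = (k/(k-1)) * (1 - sum(si^2)/s_total^2)
= (10/9) * (1 - 17.84/58.17)
alpha = 0.7703

0.7703


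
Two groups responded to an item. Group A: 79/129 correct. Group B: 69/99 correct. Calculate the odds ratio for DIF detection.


Odds_A = 79/50 = 1.58
Odds_B = 69/30 = 2.3
OR = Odds_A / Odds_B = 1.58 / 2.3
Exactly, OR = (79 * 30) / (50 * 69) = 2370 / 3450
OR = 0.687

0.687


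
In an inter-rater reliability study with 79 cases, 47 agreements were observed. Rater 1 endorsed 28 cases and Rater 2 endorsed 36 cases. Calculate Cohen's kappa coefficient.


P_o = 47/79 = 0.594937
P_e = (28*36 + 51*43) / 6241 = 0.512899
kappa = (P_o - P_e) / (1 - P_e)
kappa = (0.594937 - 0.512899) / (1 - 0.512899)
kappa = 0.1684

0.1684


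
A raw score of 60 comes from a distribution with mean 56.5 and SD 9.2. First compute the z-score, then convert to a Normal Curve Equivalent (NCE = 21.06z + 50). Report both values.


z = (X - mean) / SD = (60 - 56.5) / 9.2
z = 3.5 / 9.2
z = 0.3804
NCE = NCE = 21.06z + 50
Carry z at full precision (z = 3.5 / 9.2) into the conversion:
NCE = 21.06 * (3.5 / 9.2) + 50 = 73.71 / 9.2 + 50
NCE = 8.012 + 50
NCE = 58.012

58.012


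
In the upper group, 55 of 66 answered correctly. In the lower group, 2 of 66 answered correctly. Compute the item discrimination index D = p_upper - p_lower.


p_upper = 55/66 = 0.8333
p_lower = 2/66 = 0.0303
D = 0.8333 - 0.0303 = 0.803

0.803


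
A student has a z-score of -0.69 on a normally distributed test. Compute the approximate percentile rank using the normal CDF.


CDF(z) = 0.5 * (1 + erf(z/sqrt(2)))
erf(-0.4879) = -0.5098
CDF = 0.2451
Percentile rank = 0.2451 * 100 = 24.51

24.51


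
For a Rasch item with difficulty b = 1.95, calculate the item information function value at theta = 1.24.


P = 1/(1+exp(-(1.24-1.95))) = 0.3296
I = P*(1-P) = 0.3296 * 0.6704
I = 0.221

0.221


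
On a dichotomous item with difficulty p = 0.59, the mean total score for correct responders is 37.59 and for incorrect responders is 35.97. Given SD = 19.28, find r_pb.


q = 1 - p = 0.41
rpb = ((M1 - M0) / SD) * sqrt(p * q)
rpb = ((37.59 - 35.97) / 19.28) * sqrt(0.59 * 0.41)
rpb = 0.0413

0.0413


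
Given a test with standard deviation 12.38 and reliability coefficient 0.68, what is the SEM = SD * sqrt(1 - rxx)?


SEM = SD * sqrt(1 - rxx)
SEM = 12.38 * sqrt(1 - 0.68)
SEM = 12.38 * sqrt(0.32) = 12.38 * 0.565685
SEM = 7.0032

7.0032


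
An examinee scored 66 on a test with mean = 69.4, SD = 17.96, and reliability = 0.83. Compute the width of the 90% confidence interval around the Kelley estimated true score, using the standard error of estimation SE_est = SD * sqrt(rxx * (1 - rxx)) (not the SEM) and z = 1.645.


True score estimate = 0.83*66 + 0.17*69.4 = 66.578
SE_est = SD * sqrt(rxx * (1 - rxx)) = 17.96 * sqrt(0.83 * 0.17) = 17.96 * sqrt(0.1411) = 6.746365
CI = T_est +/- z * SE_est, so width = 2 * z * SE_est = 2 * 1.645 * 6.746365
Width = 22.1955

22.1955


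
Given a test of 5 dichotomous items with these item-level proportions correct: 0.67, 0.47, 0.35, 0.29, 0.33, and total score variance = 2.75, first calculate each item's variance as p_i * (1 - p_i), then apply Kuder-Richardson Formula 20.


For each item, compute p_i * q_i:
  Item 1: 0.67 * 0.33 = 0.2211
  Item 2: 0.47 * 0.53 = 0.2491
  Item 3: 0.35 * 0.65 = 0.2275
  Item 4: 0.29 * 0.71 = 0.2059
  Item 5: 0.33 * 0.67 = 0.2211
Sum(p_i * q_i) = 0.2211 + 0.2491 + 0.2275 + 0.2059 + 0.2211 = 1.1247
KR-20 = (k/(k-1)) * (1 - Sum(p_i*q_i) / Var_total)
= (5/4) * (1 - 1.1247/2.75)
= 1.25 * 0.591
KR-20 = 0.7388

0.7388


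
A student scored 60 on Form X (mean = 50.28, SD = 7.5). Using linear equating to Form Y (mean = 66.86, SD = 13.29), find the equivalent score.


slope = SD_Y / SD_X = 13.29 / 7.5 ~ 1.772
intercept = mean_Y - slope * mean_X = 66.86 - (13.29 / 7.5) * 50.28 ~ -22.2362
Y = slope * X + intercept. To avoid rounding drift from the rounded slope/intercept, evaluate the equivalent form Y = mean_Y + SD_Y * (X - mean_X) / SD_X at full precision:
Y = 66.86 + 13.29 * (60 - 50.28) / 7.5
Y = 66.86 + 13.29 * 9.72 / 7.5
Y = 66.86 + 129.1788 / 7.5
Y = 66.86 + 17.2238
Y = 84.0838

84.0838


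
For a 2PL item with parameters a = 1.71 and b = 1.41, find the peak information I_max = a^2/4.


For 2PL, max info at theta = b = 1.41
I_max = a^2 / 4 = 1.71^2 / 4
= 2.9241 / 4
I_max = 0.731

0.731


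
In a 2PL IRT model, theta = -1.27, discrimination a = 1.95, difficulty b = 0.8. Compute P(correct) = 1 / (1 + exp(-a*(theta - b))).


a*(theta - b) = 1.95 * (-1.27 - 0.8) = -4.0365
exp(--4.0365) = 56.6278
P = 1 / (1 + 56.6278)
P = 0.0174

0.0174


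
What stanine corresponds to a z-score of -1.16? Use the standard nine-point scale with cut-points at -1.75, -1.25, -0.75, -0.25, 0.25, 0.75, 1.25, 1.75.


Stanine boundaries: [-1.75, -1.25, -0.75, -0.25, 0.25, 0.75, 1.25, 1.75]
z = -1.16
Check each boundary:
  z >= -1.75 -> could be stanine 2
  z >= -1.25 -> could be stanine 3
  z < -0.75
  z < -0.25
  z < 0.25
  z < 0.75
  z < 1.25
  z < 1.75
Highest qualifying boundary gives stanine = 3

3


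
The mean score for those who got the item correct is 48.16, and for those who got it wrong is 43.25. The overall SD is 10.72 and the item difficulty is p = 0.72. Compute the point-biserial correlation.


q = 1 - p = 0.28
rpb = ((M1 - M0) / SD) * sqrt(p * q)
rpb = ((48.16 - 43.25) / 10.72) * sqrt(0.72 * 0.28)
rpb = 0.2057

0.2057


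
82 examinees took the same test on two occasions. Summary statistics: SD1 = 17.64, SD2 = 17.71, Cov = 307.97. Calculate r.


r = cov(X,Y) / (SD_X * SD_Y)
r = 307.97 / (17.64 * 17.71)
r = 307.97 / 312.4044
r = 0.9858

0.9858


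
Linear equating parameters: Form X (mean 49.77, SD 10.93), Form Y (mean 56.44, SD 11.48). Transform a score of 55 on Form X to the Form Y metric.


slope = SD_Y / SD_X = 11.48 / 10.93 ~ 1.0503
intercept = mean_Y - slope * mean_X = 56.44 - (11.48 / 10.93) * 49.77 ~ 4.1656
Y = slope * X + intercept. To avoid rounding drift from the rounded slope/intercept, evaluate the equivalent form Y = mean_Y + SD_Y * (X - mean_X) / SD_X at full precision:
Y = 56.44 + 11.48 * (55 - 49.77) / 10.93
Y = 56.44 + 11.48 * 5.23 / 10.93
Y = 56.44 + 60.0404 / 10.93
Y = 56.44 + 5.4932
Y = 61.9332

61.9332


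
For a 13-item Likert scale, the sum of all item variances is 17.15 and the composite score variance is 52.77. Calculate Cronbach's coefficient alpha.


alpha = (k/(k-1)) * (1 - sum(si^2)/s_total^2)
= (13/12) * (1 - 17.15/52.77)
alpha = 0.7313

0.7313


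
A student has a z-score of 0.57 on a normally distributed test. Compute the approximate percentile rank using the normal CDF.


CDF(z) = 0.5 * (1 + erf(z/sqrt(2)))
erf(0.4031) = 0.4313
CDF = 0.7157
Percentile rank = 0.7157 * 100 = 71.57

71.57


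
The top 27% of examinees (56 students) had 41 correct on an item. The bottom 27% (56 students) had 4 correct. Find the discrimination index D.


p_upper = 41/56 = 0.7321
p_lower = 4/56 = 0.0714
D = 0.7321 - 0.0714 = 0.6607

0.6607


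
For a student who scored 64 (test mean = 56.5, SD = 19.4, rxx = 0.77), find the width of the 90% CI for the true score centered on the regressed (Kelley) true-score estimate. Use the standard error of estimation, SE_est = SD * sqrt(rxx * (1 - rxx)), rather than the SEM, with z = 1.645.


True score estimate = 0.77*64 + 0.23*56.5 = 62.275
SE_est = SD * sqrt(rxx * (1 - rxx)) = 19.4 * sqrt(0.77 * 0.23) = 19.4 * sqrt(0.1771) = 8.164151
CI = T_est +/- z * SE_est, so width = 2 * z * SE_est = 2 * 1.645 * 8.164151
Width = 26.8601

26.8601


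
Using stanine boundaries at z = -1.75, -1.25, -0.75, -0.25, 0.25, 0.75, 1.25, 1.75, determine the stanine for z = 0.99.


Stanine boundaries: [-1.75, -1.25, -0.75, -0.25, 0.25, 0.75, 1.25, 1.75]
z = 0.99
Check each boundary:
  z >= -1.75 -> could be stanine 2
  z >= -1.25 -> could be stanine 3
  z >= -0.75 -> could be stanine 4
  z >= -0.25 -> could be stanine 5
  z >= 0.25 -> could be stanine 6
  z >= 0.75 -> could be stanine 7
  z < 1.25
  z < 1.75
Highest qualifying boundary gives stanine = 7

7


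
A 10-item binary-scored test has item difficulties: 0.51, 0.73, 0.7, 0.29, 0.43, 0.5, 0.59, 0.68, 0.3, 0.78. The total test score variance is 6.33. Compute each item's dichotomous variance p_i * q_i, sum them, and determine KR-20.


For each item, compute p_i * q_i:
  Item 1: 0.51 * 0.49 = 0.2499
  Item 2: 0.73 * 0.27 = 0.1971
  Item 3: 0.7 * 0.3 = 0.21
  Item 4: 0.29 * 0.71 = 0.2059
  Item 5: 0.43 * 0.57 = 0.2451
  Item 6: 0.5 * 0.5 = 0.25
  Item 7: 0.59 * 0.41 = 0.2419
  Item 8: 0.68 * 0.32 = 0.2176
  Item 9: 0.3 * 0.7 = 0.21
  Item 10: 0.78 * 0.22 = 0.1716
Sum(p_i * q_i) = 0.2499 + 0.1971 + 0.21 + 0.2059 + 0.2451 + 0.25 + 0.2419 + 0.2176 + 0.21 + 0.1716 = 2.1991
KR-20 = (k/(k-1)) * (1 - Sum(p_i*q_i) / Var_total)
= (10/9) * (1 - 2.1991/6.33)
= 1.1111 * 0.6526
KR-20 = 0.7251

0.7251


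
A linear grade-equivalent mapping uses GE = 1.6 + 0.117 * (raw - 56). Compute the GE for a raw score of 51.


raw - median = 51 - 56 = -5
slope * diff = 0.117 * -5 = -0.585
GE = 1.6 + -0.585
GE = 1.015

1.015


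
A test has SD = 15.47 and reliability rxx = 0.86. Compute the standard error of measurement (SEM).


SEM = SD * sqrt(1 - rxx)
SEM = 15.47 * sqrt(1 - 0.86)
SEM = 15.47 * sqrt(0.14) = 15.47 * 0.374166
SEM = 5.7883

5.7883


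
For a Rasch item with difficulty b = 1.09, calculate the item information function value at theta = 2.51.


P = 1/(1+exp(-(2.51-1.09))) = 0.8053
I = P*(1-P) = 0.8053 * 0.1947
I = 0.1568

0.1568


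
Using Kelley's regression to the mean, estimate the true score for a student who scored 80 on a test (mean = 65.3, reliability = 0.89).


T_est = rxx * X + (1 - rxx) * mean
T_est = 0.89 * 80 + 0.11 * 65.3
T_est = 71.2 + 7.183
T_est = 78.383

78.383
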